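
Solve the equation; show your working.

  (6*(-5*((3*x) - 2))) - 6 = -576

Step 1. [(6*(-5*((3*x) - 2))) - 6 = -576] 6 divides every term; factor it out. So factor: (-5*((3*x) - 2)) - 1 = -96.
Step 2. [(-5*((3*x) - 2)) - 1 = -96] add 1: x sits inside (… - 1) ⇒ sub: -5*((3*x) - 2) = -95.
Step 3. [-5*((3*x) - 2) = -95] divide by the outer -5 ⇒ div: (3*x) - 2 = 19.
Step 4. [(3*x) - 2 = 19] peel the -2: add 2 from each side ⇒ sub: 3*x = 21.
Step 5. [3*x = 21] 3 out front; divide by 3. So div: x = 7.

Answer: x ∈ {7}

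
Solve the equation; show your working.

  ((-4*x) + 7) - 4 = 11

Step 1. [((-4*x) + 7) - 4 = 11] peel the -4: add 4 from each side. So sub: (-4*x) + 7 = 15.
Step 2. [(-4*x) + 7 = 15] +7 is outermost — subtract 7 both sides ⇒ sub: -4*x = 8.
Step 3. [-4*x = 8] -4 out front; divide by -4 ⇒ div: x = -2.

Answer: x ∈ {-2}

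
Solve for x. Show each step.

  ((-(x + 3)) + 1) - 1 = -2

Step 1. [((-(x + 3)) + 1) - 1 = -2] -1 is outermost — add 1 both sides. So sub: (-(x + 3)) + 1 = -1.
Step 2. [(-(x + 3)) + 1 = -1] subtract 1: x sits inside (… + 1). So sub: -(x + 3) = -2.
Step 3. [-(x + 3) = -2] LHS negated; negate both sides, so neg: x + 3 = 2.
Step 4. [x + 3 = 2] 3 comes off first (subtract 3) ⇒ sub: x = -1.

Answer: x ∈ {-1}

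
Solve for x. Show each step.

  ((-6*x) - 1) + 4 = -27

Step 1. [((-6*x) - 1) + 4 = -27] the outer +4 inverts by subtracting 4. So sub: (-6*x) - 1 = -31.
Step 2. [(-6*x) - 1 = -31] 1 comes off first (add 1) ⇒ sub: -6*x = -30.
Step 3. [-6*x = -30] leading coefficient -6: divide by -6, so div: x = 5.

Answer: x ∈ {5}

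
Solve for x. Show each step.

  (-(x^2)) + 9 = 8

Step 1. [(-(x^2)) + 9 = 8] peel the +9: subtract 9 from each side ⇒ sub: -(x^2) = -1.
Step 2. [-(x^2) = -1] leading − — multiply by −1, so neg: x^2 = 1.
Step 3. [x^2 = 1] √ both sides: 1 ≥ 0 gives two branches, so sqrt: x = 1 or -1.

Answer: x ∈ {-1, 1}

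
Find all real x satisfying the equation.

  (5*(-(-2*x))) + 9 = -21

Step 1. [(5*(-(-2*x))) + 9 = -21] 9 comes off first (subtract 9) ⇒ sub: 5*(-(-2*x)) = -30.
Step 2. [5*(-(-2*x)) = -30] leading coefficient 5: divide by 5. So div: -(-2*x) = -6.
Step 3. [-(-2*x) = -6] leading − — multiply by −1, so neg: -2*x = 6.
Step 4. [-2*x = 6] -2·(inner) — divide through by -2. So div: x = -3.

Answer: x ∈ {-3}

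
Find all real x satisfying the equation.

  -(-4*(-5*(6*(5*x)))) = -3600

Step 1. [-(-4*(-5*(6*(5*x)))) = -3600] flip signs both sides ⇒ neg: -4*(-5*(6*(5*x))) = 3600.
Step 2. [-4*(-5*(6*(5*x))) = 3600] -4 out front; divide by -4 ⇒ div: -5*(6*(5*x)) = -900.
Step 3. [-5*(6*(5*x)) = -900] -5·(inner) — divide through by -5. So div: 6*(5*x) = 180.
Step 4. [6*(5*x) = 180] 6 out front; divide by 6 ⇒ div: 5*x = 30.
Step 5. [5*x = 30] 5 out front; divide by 5. So div: x = 6.

Answer: x ∈ {6}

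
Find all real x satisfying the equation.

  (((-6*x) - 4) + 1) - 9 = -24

Step 1. [(((-6*x) - 4) + 1) - 9 = -24] the outer -9 inverts by adding 9. So sub: ((-6*x) - 4) + 1 = -15.
Step 2. [((-6*x) - 4) + 1 = -15] 1 comes off first (subtract 1). So sub: (-6*x) - 4 = -16.
Step 3. [(-6*x) - 4 = -16] -4 is outermost — add 4 both sides, so sub: -6*x = -12.
Step 4. [-6*x = -12] leading coefficient -6: divide by -6, so div: x = 2.

Answer: x ∈ {2}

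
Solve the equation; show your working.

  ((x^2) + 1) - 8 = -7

Step 1. [((x^2) + 1) - 8 = -7] 8 comes off first (add 8) ⇒ sub: (x^2) + 1 = 1.
Step 2. [(x^2) + 1 = 1] +1 is outermost — subtract 1 both sides. So sub: x^2 = 0.
Step 3. [x^2 = 0] LHS squared, RHS 0 ≥ 0: apply √ (±), so sqrt: x = 0.

Answer: x ∈ {0}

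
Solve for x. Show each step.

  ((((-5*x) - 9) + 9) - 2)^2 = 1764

Step 1. [((((-5*x) - 9) + 9) - 2)^2 = 1764] LHS squared, RHS 1764 ≥ 0: apply √ (±) ⇒ sqrt: (((-5*x) - 9) + 9) - 2 = 42 or -42.
Step 2. [(((-5*x) - 9) + 9) - 2 = 42 or -42] 2 comes off first (add 2) ⇒ sub: ((-5*x) - 9) + 9 = 44 or -40.
Step 3. [((-5*x) - 9) + 9 = 44 or -40] subtract 9: x sits inside (… + 9). So sub: (-5*x) - 9 = 35 or -49.
Step 4. [(-5*x) - 9 = 35 or -49] the outer -9 inverts by adding 9 ⇒ sub: -5*x = 44 or -40.
Step 5. [-5*x = 44 or -40] leading coefficient -5: divide by -5 ⇒ div: x = -44/5 or 8.

Answer: x ∈ {-44/5, 8}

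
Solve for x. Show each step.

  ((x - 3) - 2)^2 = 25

Step 1. [((x - 3) - 2)^2 = 25] 25 ≥ 0, LHS is (·)² — take ±√. So sqrt: (x - 3) - 2 = 5 or -5.
Step 2. [(x - 3) - 2 = 5 or -5] add 2: x sits inside (… - 2) ⇒ sub: x - 3 = 7 or -3.
Step 3. [x - 3 = 7 or -3] add 3: x sits inside (… - 3) ⇒ sub: x = 10 or 0.

Answer: x ∈ {0, 10}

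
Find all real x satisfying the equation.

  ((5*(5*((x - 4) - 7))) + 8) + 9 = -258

Step 1. [((5*(5*((x - 4) - 7))) + 8) + 9 = -258] subtract 9: x sits inside (… + 9), so sub: (5*(5*((x - 4) - 7))) + 8 = -267.
Step 2. [(5*(5*((x - 4) - 7))) + 8 = -267] 8 comes off first (subtract 8) ⇒ sub: 5*(5*((x - 4) - 7)) = -275.
Step 3. [5*(5*((x - 4) - 7)) = -275] divide by the outer 5 ⇒ div: 5*((x - 4) - 7) = -55.
Step 4. [5*((x - 4) - 7) = -55] leading coefficient 5: divide by 5 ⇒ div: (x - 4) - 7 = -11.
Step 5. [(x - 4) - 7 = -11] peel the -7: add 7 from each side, so sub: x - 4 = -4.
Step 6. [x - 4 = -4] -4 is outermost — add 4 both sides, so sub: x = 0.

Answer: x ∈ {0}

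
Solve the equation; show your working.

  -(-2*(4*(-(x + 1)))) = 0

Step 1. [-(-2*(4*(-(x + 1)))) = 0] LHS negated; negate both sides. So neg: -2*(4*(-(x + 1))) = 0.
Step 2. [-2*(4*(-(x + 1))) = 0] -2 out front; divide by -2. So div: 4*(-(x + 1)) = 0.
Step 3. [4*(-(x + 1)) = 0] leading coefficient 4: divide by 4, so div: -(x + 1) = 0.
Step 4. [-(x + 1) = 0] flip signs both sides, so neg: x + 1 = 0.
Step 5. [x + 1 = 0] peel the +1: subtract 1 from each side, so sub: x = -1.

Answer: x ∈ {-1}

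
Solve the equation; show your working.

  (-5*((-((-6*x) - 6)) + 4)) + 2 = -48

Step 1. [(-5*((-((-6*x) - 6)) + 4)) + 2 = -48] subtract 2: x sits inside (… + 2) ⇒ sub: -5*((-((-6*x) - 6)) + 4) = -50.
Step 2. [-5*((-((-6*x) - 6)) + 4) = -50] divide by the outer -5, so div: (-((-6*x) - 6)) + 4 = 10.
Step 3. [(-((-6*x) - 6)) + 4 = 10] the outer +4 inverts by subtracting 4 ⇒ sub: -((-6*x) - 6) = 6.
Step 4. [-((-6*x) - 6) = 6] LHS negated; negate both sides ⇒ neg: (-6*x) - 6 = -6.
Step 5. [(-6*x) - 6 = -6] -6 | LHS and -6 | -6: pull -6 out ⇒ factor: x + 1 = 1.
Step 6. [x + 1 = 1] 1 comes off first (subtract 1). So sub: x = 0.

Answer: x ∈ {0}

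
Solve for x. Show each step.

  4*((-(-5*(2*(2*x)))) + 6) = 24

Step 1. [4*((-(-5*(2*(2*x)))) + 6) = 24] LHS = 4·(…); ÷4 both sides, so div: (-(-5*(2*(2*x)))) + 6 = 6.
Step 2. [(-(-5*(2*(2*x)))) + 6 = 6] subtract 6: x sits inside (… + 6) ⇒ sub: -(-5*(2*(2*x))) = 0.
Step 3. [-(-5*(2*(2*x))) = 0] flip signs both sides, so neg: -5*(2*(2*x)) = 0.
Step 4. [-5*(2*(2*x)) = 0] LHS = -5·(…); ÷-5 both sides, so div: 2*(2*x) = 0.
Step 5. [2*(2*x) = 0] divide by the outer 2. So div: 2*x = 0.
Step 6. [2*x = 0] LHS = 2·(…); ÷2 both sides ⇒ div: x = 0.

Answer: x ∈ {0}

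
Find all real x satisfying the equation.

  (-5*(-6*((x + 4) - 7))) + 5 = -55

Step 1. [(-5*(-6*((x + 4) - 7))) + 5 = -55] common factor -5 (LHS and -55) — divide through ⇒ factor: (-6*((x + 4) - 7)) - 1 = 11.
Step 2. [(-6*((x + 4) - 7)) - 1 = 11] 1 comes off first (add 1). So sub: -6*((x + 4) - 7) = 12.
Step 3. [-6*((x + 4) - 7) = 12] LHS = -6·(…); ÷-6 both sides, so div: (x + 4) - 7 = -2.
Step 4. [(x + 4) - 7 = -2] the outer -7 inverts by adding 7, so sub: x + 4 = 5.
Step 5. [x + 4 = 5] the outer +4 inverts by subtracting 4 ⇒ sub: x = 1.

Answer: x ∈ {1}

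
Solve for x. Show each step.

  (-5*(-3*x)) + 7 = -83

Step 1. [(-5*(-3*x)) + 7 = -83] +7 is outermost — subtract 7 both sides ⇒ sub: -5*(-3*x) = -90.
Step 2. [-5*(-3*x) = -90] -5 out front; divide by -5 ⇒ div: -3*x = 18.
Step 3. [-3*x = 18] -3·(inner) — divide through by -3, so div: x = -6.

Answer: x ∈ {-6}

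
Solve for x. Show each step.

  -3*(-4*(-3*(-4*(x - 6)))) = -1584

Step 1. [-3*(-4*(-3*(-4*(x - 6)))) = -1584] divide by the outer -3 ⇒ div: -4*(-3*(-4*(x - 6))) = 528.
Step 2. [-4*(-3*(-4*(x - 6))) = 528] -4 out front; divide by -4. So div: -3*(-4*(x - 6)) = -132.
Step 3. [-3*(-4*(x - 6)) = -132] leading coefficient -3: divide by -3. So div: -4*(x - 6) = 44.
Step 4. [-4*(x - 6) = 44] divide by the outer -4. So div: x - 6 = -11.
Step 5. [x - 6 = -11] add 6: x sits inside (… - 6). So sub: x = -5.

Answer: x ∈ {-5}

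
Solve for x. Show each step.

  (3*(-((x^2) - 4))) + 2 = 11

Step 1. [(3*(-((x^2) - 4))) + 2 = 11] subtract 2: x sits inside (… + 2), so sub: 3*(-((x^2) - 4)) = 9.
Step 2. [3*(-((x^2) - 4)) = 9] LHS = 3·(…); ÷3 both sides. So div: -((x^2) - 4) = 3.
Step 3. [-((x^2) - 4) = 3] leading − — multiply by −1. So neg: (x^2) - 4 = -3.
Step 4. [(x^2) - 4 = -3] 4 comes off first (add 4). So sub: x^2 = 1.
Step 5. [x^2 = 1] √ both sides: 1 ≥ 0 gives two branches. So sqrt: x = 1 or -1.

Answer: x ∈ {-1, 1}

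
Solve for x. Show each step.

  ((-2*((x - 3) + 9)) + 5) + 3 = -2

Step 1. [((-2*((x - 3) + 9)) + 5) + 3 = -2] 3 comes off first (subtract 3), so sub: (-2*((x - 3) + 9)) + 5 = -5.
Step 2. [(-2*((x - 3) + 9)) + 5 = -5] subtract 5: x sits inside (… + 5) ⇒ sub: -2*((x - 3) + 9) = -10.
Step 3. [-2*((x - 3) + 9) = -10] -2 out front; divide by -2 ⇒ div: (x - 3) + 9 = 5.
Step 4. [(x - 3) + 9 = 5] subtract 9: x sits inside (… + 9), so sub: x - 3 = -4.
Step 5. [x - 3 = -4] peel the -3: add 3 from each side, so sub: x = -1.

Answer: x ∈ {-1}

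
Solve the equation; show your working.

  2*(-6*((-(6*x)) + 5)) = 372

Step 1. [2*(-6*((-(6*x)) + 5)) = 372] LHS = 2·(…); ÷2 both sides, so div: -6*((-(6*x)) + 5) = 186.
Step 2. [-6*((-(6*x)) + 5) = 186] divide by the outer -6 ⇒ div: (-(6*x)) + 5 = -31.
Step 3. [(-(6*x)) + 5 = -31] the outer +5 inverts by subtracting 5 ⇒ sub: -(6*x) = -36.
Step 4. [-(6*x) = -36] leading − — multiply by −1, so neg: 6*x = 36.
Step 5. [6*x = 36] leading coefficient 6: divide by 6 ⇒ div: x = 6.

Answer: x ∈ {6}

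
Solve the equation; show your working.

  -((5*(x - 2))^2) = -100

Step 1. [-((5*(x - 2))^2) = -100] flip signs both sides, so neg: (5*(x - 2))^2 = 100.
Step 2. [(5*(x - 2))^2 = 100] 100 ≥ 0, LHS is (·)² — take ±√ ⇒ sqrt: 5*(x - 2) = 10 or -10.
Step 3. [5*(x - 2) = 10 or -10] 5 out front; divide by 5 ⇒ div: x - 2 = 2 or -2.
Step 4. [x - 2 = 2 or -2] 2 comes off first (add 2) ⇒ sub: x = 4 or 0.

Answer: x ∈ {0, 4}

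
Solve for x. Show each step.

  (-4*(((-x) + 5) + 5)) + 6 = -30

Step 1. [(-4*(((-x) + 5) + 5)) + 6 = -30] peel the +6: subtract 6 from each side, so sub: -4*(((-x) + 5) + 5) = -36.
Step 2. [-4*(((-x) + 5) + 5) = -36] -4·(inner) — divide through by -4 ⇒ div: ((-x) + 5) + 5 = 9.
Step 3. [((-x) + 5) + 5 = 9] +5 is outermost — subtract 5 both sides. So sub: (-x) + 5 = 4.
Step 4. [(-x) + 5 = 4] 5 comes off first (subtract 5), so sub: -x = -1.
Step 5. [-x = -1] flip signs both sides, so neg: x = 1.

Answer: x ∈ {1}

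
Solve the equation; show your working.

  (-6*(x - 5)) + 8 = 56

Step 1. [(-6*(x - 5)) + 8 = 56] the outer +8 inverts by subtracting 8, so sub: -6*(x - 5) = 48.
Step 2. [-6*(x - 5) = 48] -6 out front; divide by -6. So div: x - 5 = -8.
Step 3. [x - 5 = -8] the outer -5 inverts by adding 5. So sub: x = -3.

Answer: x ∈ {-3}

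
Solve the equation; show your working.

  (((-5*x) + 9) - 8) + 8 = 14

Step 1. [(((-5*x) + 9) - 8) + 8 = 14] peel the +8: subtract 8 from each side, so sub: ((-5*x) + 9) - 8 = 6.
Step 2. [((-5*x) + 9) - 8 = 6] add 8: x sits inside (… - 8), so sub: (-5*x) + 9 = 14.
Step 3. [(-5*x) + 9 = 14] peel the +9: subtract 9 from each side, so sub: -5*x = 5.
Step 4. [-5*x = 5] -5·(inner) — divide through by -5, so div: x = -1.

Answer: x ∈ {-1}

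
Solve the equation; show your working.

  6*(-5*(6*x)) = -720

Step 1. [6*(-5*(6*x)) = -720] divide by the outer 6 ⇒ div: -5*(6*x) = -120.
Step 2. [-5*(6*x) = -120] divide by the outer -5. So div: 6*x = 24.
Step 3. [6*x = 24] 6 out front; divide by 6 ⇒ div: x = 4.

Answer: x ∈ {4}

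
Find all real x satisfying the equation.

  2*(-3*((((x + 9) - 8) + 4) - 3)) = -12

Step 1. [2*(-3*((((x + 9) - 8) + 4) - 3)) = -12] divide by the outer 2, so div: -3*((((x + 9) - 8) + 4) - 3) = -6.
Step 2. [-3*((((x + 9) - 8) + 4) - 3) = -6] divide by the outer -3 ⇒ div: (((x + 9) - 8) + 4) - 3 = 2.
Step 3. [(((x + 9) - 8) + 4) - 3 = 2] add 3: x sits inside (… - 3). So sub: ((x + 9) - 8) + 4 = 5.
Step 4. [((x + 9) - 8) + 4 = 5] 4 comes off first (subtract 4). So sub: (x + 9) - 8 = 1.
Step 5. [(x + 9) - 8 = 1] peel the -8: add 8 from each side ⇒ sub: x + 9 = 9.
Step 6. [x + 9 = 9] 9 comes off first (subtract 9) ⇒ sub: x = 0.

Answer: x ∈ {0}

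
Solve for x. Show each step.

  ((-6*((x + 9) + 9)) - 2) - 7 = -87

Step 1. [((-6*((x + 9) + 9)) - 2) - 7 = -87] peel the -7: add 7 from each side. So sub: (-6*((x + 9) + 9)) - 2 = -80.
Step 2. [(-6*((x + 9) + 9)) - 2 = -80] add 2: x sits inside (… - 2), so sub: -6*((x + 9) + 9) = -78.
Step 3. [-6*((x + 9) + 9) = -78] -6 out front; divide by -6, so div: (x + 9) + 9 = 13.
Step 4. [(x + 9) + 9 = 13] 9 comes off first (subtract 9). So sub: x + 9 = 4.
Step 5. [x + 9 = 4] subtract 9: x sits inside (… + 9). So sub: x = -5.

Answer: x ∈ {-5}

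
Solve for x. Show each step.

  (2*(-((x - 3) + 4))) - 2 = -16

Step 1. [(2*(-((x - 3) + 4))) - 2 = -16] peel the -2: add 2 from each side, so sub: 2*(-((x - 3) + 4)) = -14.
Step 2. [2*(-((x - 3) + 4)) = -14] divide by the outer 2. So div: -((x - 3) + 4) = -7.
Step 3. [-((x - 3) + 4) = -7] flip signs both sides ⇒ neg: (x - 3) + 4 = 7.
Step 4. [(x - 3) + 4 = 7] peel the +4: subtract 4 from each side. So sub: x - 3 = 3.
Step 5. [x - 3 = 3] add 3: x sits inside (… - 3). So sub: x = 6.

Answer: x ∈ {6}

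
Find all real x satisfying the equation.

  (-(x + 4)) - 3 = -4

Step 1. [(-(x + 4)) - 3 = -4] 3 comes off first (add 3). So sub: -(x + 4) = -1.
Step 2. [-(x + 4) = -1] flip signs both sides ⇒ neg: x + 4 = 1.
Step 3. [x + 4 = 1] subtract 4: x sits inside (… + 4). So sub: x = -3.

Answer: x ∈ {-3}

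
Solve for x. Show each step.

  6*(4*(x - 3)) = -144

Step 1. [6*(4*(x - 3)) = -144] divide by the outer 6 ⇒ div: 4*(x - 3) = -24.
Step 2. [4*(x - 3) = -24] leading coefficient 4: divide by 4. So div: x - 3 = -6.
Step 3. [x - 3 = -6] peel the -3: add 3 from each side. So sub: x = -3.

Answer: x ∈ {-3}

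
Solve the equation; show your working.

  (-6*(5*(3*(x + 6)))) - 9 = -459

Step 1. [(-6*(5*(3*(x + 6)))) - 9 = -459] -9 is outermost — add 9 both sides, so sub: -6*(5*(3*(x + 6))) = -450.
Step 2. [-6*(5*(3*(x + 6))) = -450] -6·(inner) — divide through by -6. So div: 5*(3*(x + 6)) = 75.
Step 3. [5*(3*(x + 6)) = 75] 5 out front; divide by 5 ⇒ div: 3*(x + 6) = 15.
Step 4. [3*(x + 6) = 15] 3·(inner) — divide through by 3. So div: x + 6 = 5.
Step 5. [x + 6 = 5] the outer +6 inverts by subtracting 6. So sub: x = -1.

Answer: x ∈ {-1}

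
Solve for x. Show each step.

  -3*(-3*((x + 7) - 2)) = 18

Step 1. [-3*(-3*((x + 7) - 2)) = 18] -3·(inner) — divide through by -3. So div: -3*((x + 7) - 2) = -6.
Step 2. [-3*((x + 7) - 2) = -6] LHS = -3·(…); ÷-3 both sides. So div: (x + 7) - 2 = 2.
Step 3. [(x + 7) - 2 = 2] add 2: x sits inside (… - 2), so sub: x + 7 = 4.
Step 4. [x + 7 = 4] peel the +7: subtract 7 from each side. So sub: x = -3.

Answer: x ∈ {-3}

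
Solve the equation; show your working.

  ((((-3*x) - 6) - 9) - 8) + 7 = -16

Step 1. [((((-3*x) - 6) - 9) - 8) + 7 = -16] 7 comes off first (subtract 7) ⇒ sub: (((-3*x) - 6) - 9) - 8 = -23.
Step 2. [(((-3*x) - 6) - 9) - 8 = -23] add 8: x sits inside (… - 8) ⇒ sub: ((-3*x) - 6) - 9 = -15.
Step 3. [((-3*x) - 6) - 9 = -15] 9 comes off first (add 9). So sub: (-3*x) - 6 = -6.
Step 4. [(-3*x) - 6 = -6] -6 is outermost — add 6 both sides, so sub: -3*x = 0.
Step 5. [-3*x = 0] divide by the outer -3, so div: x = 0.

Answer: x ∈ {0}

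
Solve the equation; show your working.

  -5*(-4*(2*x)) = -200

Step 1. [-5*(-4*(2*x)) = -200] leading coefficient -5: divide by -5. So div: -4*(2*x) = 40.
Step 2. [-4*(2*x) = 40] -4·(inner) — divide through by -4, so div: 2*x = -10.
Step 3. [2*x = -10] 2·(inner) — divide through by 2. So div: x = -5.

Answer: x ∈ {-5}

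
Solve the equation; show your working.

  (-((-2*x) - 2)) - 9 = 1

Step 1. [(-((-2*x) - 2)) - 9 = 1] 9 comes off first (add 9). So sub: -((-2*x) - 2) = 10.
Step 2. [-((-2*x) - 2) = 10] leading − — multiply by −1 ⇒ neg: (-2*x) - 2 = -10.
Step 3. [(-2*x) - 2 = -10] add 2: x sits inside (… - 2). So sub: -2*x = -8.
Step 4. [-2*x = -8] divide by the outer -2, so div: x = 4.

Answer: x ∈ {4}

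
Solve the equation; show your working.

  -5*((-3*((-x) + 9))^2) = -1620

Step 1. [-5*((-3*((-x) + 9))^2) = -1620] -5 out front; divide by -5 ⇒ div: (-3*((-x) + 9))^2 = 324.
Step 2. [(-3*((-x) + 9))^2 = 324] √ both sides: 324 ≥ 0 gives two branches. So sqrt: -3*((-x) + 9) = 18 or -18.
Step 3. [-3*((-x) + 9) = 18 or -18] -3·(inner) — divide through by -3, so div: (-x) + 9 = -6 or 6.
Step 4. [(-x) + 9 = -6 or 6] peel the +9: subtract 9 from each side ⇒ sub: -x = -15 or -3.
Step 5. [-x = -15 or -3] leading − — multiply by −1 ⇒ neg: x = 15 or 3.

Answer: x ∈ {3, 15}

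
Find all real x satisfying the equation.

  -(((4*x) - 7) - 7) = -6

Step 1. [-(((4*x) - 7) - 7) = -6] LHS negated; negate both sides, so neg: ((4*x) - 7) - 7 = 6.
Step 2. [((4*x) - 7) - 7 = 6] 7 comes off first (add 7) ⇒ sub: (4*x) - 7 = 13.
Step 3. [(4*x) - 7 = 13] 7 comes off first (add 7). So sub: 4*x = 20.
Step 4. [4*x = 20] 4 out front; divide by 4, so div: x = 5.

Answer: x ∈ {5}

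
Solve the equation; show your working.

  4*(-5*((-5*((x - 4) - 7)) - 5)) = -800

Step 1. [4*(-5*((-5*((x - 4) - 7)) - 5)) = -800] 4·(inner) — divide through by 4, so div: -5*((-5*((x - 4) - 7)) - 5) = -200.
Step 2. [-5*((-5*((x - 4) - 7)) - 5) = -200] -5 out front; divide by -5. So div: (-5*((x - 4) - 7)) - 5 = 40.
Step 3. [(-5*((x - 4) - 7)) - 5 = 40] -5 divides every term; factor it out ⇒ factor: ((x - 4) - 7) + 1 = -8.
Step 4. [((x - 4) - 7) + 1 = -8] the outer +1 inverts by subtracting 1, so sub: (x - 4) - 7 = -9.
Step 5. [(x - 4) - 7 = -9] add 7: x sits inside (… - 7). So sub: x - 4 = -2.
Step 6. [x - 4 = -2] peel the -4: add 4 from each side ⇒ sub: x = 2.

Answer: x ∈ {2}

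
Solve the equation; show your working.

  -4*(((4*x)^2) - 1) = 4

Step 1. [-4*(((4*x)^2) - 1) = 4] LHS = -4·(…); ÷-4 both sides. So div: ((4*x)^2) - 1 = -1.
Step 2. [((4*x)^2) - 1 = -1] the outer -1 inverts by adding 1. So sub: (4*x)^2 = 0.
Step 3. [(4*x)^2 = 0] LHS squared, RHS 0 ≥ 0: apply √ (±) ⇒ sqrt: 4*x = 0.
Step 4. [4*x = 0] 4 out front; divide by 4, so div: x = 0.

Answer: x ∈ {0}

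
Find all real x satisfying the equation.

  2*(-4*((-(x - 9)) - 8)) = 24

Step 1. [2*(-4*((-(x - 9)) - 8)) = 24] leading coefficient 2: divide by 2. So div: -4*((-(x - 9)) - 8) = 12.
Step 2. [-4*((-(x - 9)) - 8) = 12] leading coefficient -4: divide by -4. So div: (-(x - 9)) - 8 = -3.
Step 3. [(-(x - 9)) - 8 = -3] 8 comes off first (add 8), so sub: -(x - 9) = 5.
Step 4. [-(x - 9) = 5] leading − — multiply by −1 ⇒ neg: x - 9 = -5.
Step 5. [x - 9 = -5] peel the -9: add 9 from each side, so sub: x = 4.

Answer: x ∈ {4}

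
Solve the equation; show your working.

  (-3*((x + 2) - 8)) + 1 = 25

Step 1. [(-3*((x + 2) - 8)) + 1 = 25] subtract 1: x sits inside (… + 1) ⇒ sub: -3*((x + 2) - 8) = 24.
Step 2. [-3*((x + 2) - 8) = 24] leading coefficient -3: divide by -3. So div: (x + 2) - 8 = -8.
Step 3. [(x + 2) - 8 = -8] the outer -8 inverts by adding 8 ⇒ sub: x + 2 = 0.
Step 4. [x + 2 = 0] 2 comes off first (subtract 2). So sub: x = -2.

Answer: x ∈ {-2}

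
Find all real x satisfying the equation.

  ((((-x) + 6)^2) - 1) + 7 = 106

Step 1. [((((-x) + 6)^2) - 1) + 7 = 106] the outer +7 inverts by subtracting 7. So sub: (((-x) + 6)^2) - 1 = 99.
Step 2. [(((-x) + 6)^2) - 1 = 99] peel the -1: add 1 from each side, so sub: ((-x) + 6)^2 = 100.
Step 3. [((-x) + 6)^2 = 100] LHS squared, RHS 100 ≥ 0: apply √ (±). So sqrt: (-x) + 6 = 10 or -10.
Step 4. [(-x) + 6 = 10 or -10] subtract 6: x sits inside (… + 6) ⇒ sub: -x = 4 or -16.
Step 5. [-x = 4 or -16] flip signs both sides ⇒ neg: x = -4 or 16.

Answer: x ∈ {-4, 16}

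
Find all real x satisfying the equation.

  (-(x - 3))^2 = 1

Step 1. [(-(x - 3))^2 = 1] 1 ≥ 0, LHS is (·)² — take ±√ ⇒ sqrt: -(x - 3) = 1 or -1.
Step 2. [-(x - 3) = 1 or -1] LHS negated; negate both sides, so neg: x - 3 = -1 or 1.
Step 3. [x - 3 = -1 or 1] -3 is outermost — add 3 both sides, so sub: x = 2 or 4.

Answer: x ∈ {2, 4}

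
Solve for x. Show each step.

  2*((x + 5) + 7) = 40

Step 1. [2*((x + 5) + 7) = 40] 2·(inner) — divide through by 2 ⇒ div: (x + 5) + 7 = 20.
Step 2. [(x + 5) + 7 = 20] 7 comes off first (subtract 7) ⇒ sub: x + 5 = 13.
Step 3. [x + 5 = 13] +5 is outermost — subtract 5 both sides. So sub: x = 8.

Answer: x ∈ {8}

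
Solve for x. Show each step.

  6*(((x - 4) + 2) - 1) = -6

Step 1. [6*(((x - 4) + 2) - 1) = -6] LHS = 6·(…); ÷6 both sides, so div: ((x - 4) + 2) - 1 = -1.
Step 2. [((x - 4) + 2) - 1 = -1] the outer -1 inverts by adding 1, so sub: (x - 4) + 2 = 0.
Step 3. [(x - 4) + 2 = 0] +2 is outermost — subtract 2 both sides. So sub: x - 4 = -2.
Step 4. [x - 4 = -2] peel the -4: add 4 from each side ⇒ sub: x = 2.

Answer: x ∈ {2}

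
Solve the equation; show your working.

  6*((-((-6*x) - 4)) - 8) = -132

Step 1. [6*((-((-6*x) - 4)) - 8) = -132] leading coefficient 6: divide by 6, so div: (-((-6*x) - 4)) - 8 = -22.
Step 2. [(-((-6*x) - 4)) - 8 = -22] 8 comes off first (add 8), so sub: -((-6*x) - 4) = -14.
Step 3. [-((-6*x) - 4) = -14] flip signs both sides. So neg: (-6*x) - 4 = 14.
Step 4. [(-6*x) - 4 = 14] add 4: x sits inside (… - 4), so sub: -6*x = 18.
Step 5. [-6*x = 18] leading coefficient -6: divide by -6, so div: x = -3.

Answer: x ∈ {-3}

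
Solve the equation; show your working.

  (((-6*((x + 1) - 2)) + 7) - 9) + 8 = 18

Step 1. [(((-6*((x + 1) - 2)) + 7) - 9) + 8 = 18] +8 is outermost — subtract 8 both sides. So sub: ((-6*((x + 1) - 2)) + 7) - 9 = 10.
Step 2. [((-6*((x + 1) - 2)) + 7) - 9 = 10] 9 comes off first (add 9). So sub: (-6*((x + 1) - 2)) + 7 = 19.
Step 3. [(-6*((x + 1) - 2)) + 7 = 19] +7 is outermost — subtract 7 both sides. So sub: -6*((x + 1) - 2) = 12.
Step 4. [-6*((x + 1) - 2) = 12] -6 out front; divide by -6 ⇒ div: (x + 1) - 2 = -2.
Step 5. [(x + 1) - 2 = -2] peel the -2: add 2 from each side ⇒ sub: x + 1 = 0.
Step 6. [x + 1 = 0] peel the +1: subtract 1 from each side, so sub: x = -1.

Answer: x ∈ {-1}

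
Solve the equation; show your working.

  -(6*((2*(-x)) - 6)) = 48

Step 1. [-(6*((2*(-x)) - 6)) = 48] flip signs both sides, so neg: 6*((2*(-x)) - 6) = -48.
Step 2. [6*((2*(-x)) - 6) = -48] 6 out front; divide by 6 ⇒ div: (2*(-x)) - 6 = -8.
Step 3. [(2*(-x)) - 6 = -8] peel the -6: add 6 from each side, so sub: 2*(-x) = -2.
Step 4. [2*(-x) = -2] LHS = 2·(…); ÷2 both sides. So div: -x = -1.
Step 5. [-x = -1] flip signs both sides, so neg: x = 1.

Answer: x ∈ {1}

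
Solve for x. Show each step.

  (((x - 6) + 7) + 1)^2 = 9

Step 1. [(((x - 6) + 7) + 1)^2 = 9] 9 ≥ 0, LHS is (·)² — take ±√, so sqrt: ((x - 6) + 7) + 1 = 3 or -3.
Step 2. [((x - 6) + 7) + 1 = 3 or -3] peel the +1: subtract 1 from each side ⇒ sub: (x - 6) + 7 = 2 or -4.
Step 3. [(x - 6) + 7 = 2 or -4] 7 comes off first (subtract 7). So sub: x - 6 = -5 or -11.
Step 4. [x - 6 = -5 or -11] 6 comes off first (add 6), so sub: x = 1 or -5.

Answer: x ∈ {-5, 1}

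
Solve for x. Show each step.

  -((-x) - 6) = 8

Step 1. [-((-x) - 6) = 8] flip signs both sides ⇒ neg: (-x) - 6 = -8.
Step 2. [(-x) - 6 = -8] peel the -6: add 6 from each side, so sub: -x = -2.
Step 3. [-x = -2] flip signs both sides. So neg: x = 2.

Answer: x ∈ {2}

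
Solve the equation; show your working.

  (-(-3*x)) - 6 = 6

Step 1. [(-(-3*x)) - 6 = 6] peel the -6: add 6 from each side. So sub: -(-3*x) = 12.
Step 2. [-(-3*x) = 12] LHS negated; negate both sides. So neg: -3*x = -12.
Step 3. [-3*x = -12] -3·(inner) — divide through by -3, so div: x = 4.

Answer: x ∈ {4}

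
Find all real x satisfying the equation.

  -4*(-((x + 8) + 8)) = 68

Step 1. [-4*(-((x + 8) + 8)) = 68] -4 out front; divide by -4, so div: -((x + 8) + 8) = -17.
Step 2. [-((x + 8) + 8) = -17] LHS negated; negate both sides. So neg: (x + 8) + 8 = 17.
Step 3. [(x + 8) + 8 = 17] peel the +8: subtract 8 from each side ⇒ sub: x + 8 = 9.
Step 4. [x + 8 = 9] peel the +8: subtract 8 from each side, so sub: x = 1.

Answer: x ∈ {1}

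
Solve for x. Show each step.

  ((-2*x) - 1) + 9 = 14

Step 1. [((-2*x) - 1) + 9 = 14] +9 is outermost — subtract 9 both sides. So sub: (-2*x) - 1 = 5.
Step 2. [(-2*x) - 1 = 5] add 1: x sits inside (… - 1). So sub: -2*x = 6.
Step 3. [-2*x = 6] -2·(inner) — divide through by -2. So div: x = -3.

Answer: x ∈ {-3}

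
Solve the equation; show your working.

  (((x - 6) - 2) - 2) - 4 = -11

Step 1. [(((x - 6) - 2) - 2) - 4 = -11] peel the -4: add 4 from each side ⇒ sub: ((x - 6) - 2) - 2 = -7.
Step 2. [((x - 6) - 2) - 2 = -7] 2 comes off first (add 2), so sub: (x - 6) - 2 = -5.
Step 3. [(x - 6) - 2 = -5] -2 is outermost — add 2 both sides. So sub: x - 6 = -3.
Step 4. [x - 6 = -3] peel the -6: add 6 from each side, so sub: x = 3.

Answer: x ∈ {3}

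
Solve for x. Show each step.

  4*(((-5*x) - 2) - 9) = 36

Step 1. [4*(((-5*x) - 2) - 9) = 36] LHS = 4·(…); ÷4 both sides, so div: ((-5*x) - 2) - 9 = 9.
Step 2. [((-5*x) - 2) - 9 = 9] peel the -9: add 9 from each side. So sub: (-5*x) - 2 = 18.
Step 3. [(-5*x) - 2 = 18] the outer -2 inverts by adding 2. So sub: -5*x = 20.
Step 4. [-5*x = 20] divide by the outer -5. So div: x = -4.

Answer: x ∈ {-4}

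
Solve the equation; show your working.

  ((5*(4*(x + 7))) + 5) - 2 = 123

Step 1. [((5*(4*(x + 7))) + 5) - 2 = 123] 2 comes off first (add 2). So sub: (5*(4*(x + 7))) + 5 = 125.
Step 2. [(5*(4*(x + 7))) + 5 = 125] subtract 5: x sits inside (… + 5), so sub: 5*(4*(x + 7)) = 120.
Step 3. [5*(4*(x + 7)) = 120] divide by the outer 5. So div: 4*(x + 7) = 24.
Step 4. [4*(x + 7) = 24] leading coefficient 4: divide by 4, so div: x + 7 = 6.
Step 5. [x + 7 = 6] peel the +7: subtract 7 from each side ⇒ sub: x = -1.

Answer: x ∈ {-1}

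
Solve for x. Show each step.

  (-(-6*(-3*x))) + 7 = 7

Step 1. [(-(-6*(-3*x))) + 7 = 7] 7 comes off first (subtract 7). So sub: -(-6*(-3*x)) = 0.
Step 2. [-(-6*(-3*x)) = 0] LHS negated; negate both sides ⇒ neg: -6*(-3*x) = 0.
Step 3. [-6*(-3*x) = 0] LHS = -6·(…); ÷-6 both sides. So div: -3*x = 0.
Step 4. [-3*x = 0] divide by the outer -3. So div: x = 0.

Answer: x ∈ {0}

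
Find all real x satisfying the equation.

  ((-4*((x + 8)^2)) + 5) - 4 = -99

Step 1. [((-4*((x + 8)^2)) + 5) - 4 = -99] add 4: x sits inside (… - 4) ⇒ sub: (-4*((x + 8)^2)) + 5 = -95.
Step 2. [(-4*((x + 8)^2)) + 5 = -95] subtract 5: x sits inside (… + 5), so sub: -4*((x + 8)^2) = -100.
Step 3. [-4*((x + 8)^2) = -100] -4·(inner) — divide through by -4 ⇒ div: (x + 8)^2 = 25.
Step 4. [(x + 8)^2 = 25] LHS squared, RHS 25 ≥ 0: apply √ (±), so sqrt: x + 8 = 5 or -5.
Step 5. [x + 8 = 5 or -5] 8 comes off first (subtract 8) ⇒ sub: x = -3 or -13.

Answer: x ∈ {-13, -3}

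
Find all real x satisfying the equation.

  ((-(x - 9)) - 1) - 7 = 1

Step 1. [((-(x - 9)) - 1) - 7 = 1] 7 comes off first (add 7) ⇒ sub: (-(x - 9)) - 1 = 8.
Step 2. [(-(x - 9)) - 1 = 8] -1 is outermost — add 1 both sides, so sub: -(x - 9) = 9.
Step 3. [-(x - 9) = 9] flip signs both sides. So neg: x - 9 = -9.
Step 4. [x - 9 = -9] the outer -9 inverts by adding 9, so sub: x = 0.

Answer: x ∈ {0}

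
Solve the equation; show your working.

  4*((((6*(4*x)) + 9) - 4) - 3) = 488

Step 1. [4*((((6*(4*x)) + 9) - 4) - 3) = 488] 4·(inner) — divide through by 4. So div: (((6*(4*x)) + 9) - 4) - 3 = 122.
Step 2. [(((6*(4*x)) + 9) - 4) - 3 = 122] peel the -3: add 3 from each side ⇒ sub: ((6*(4*x)) + 9) - 4 = 125.
Step 3. [((6*(4*x)) + 9) - 4 = 125] the outer -4 inverts by adding 4 ⇒ sub: (6*(4*x)) + 9 = 129.
Step 4. [(6*(4*x)) + 9 = 129] 9 comes off first (subtract 9). So sub: 6*(4*x) = 120.
Step 5. [6*(4*x) = 120] divide by the outer 6, so div: 4*x = 20.
Step 6. [4*x = 20] 4 out front; divide by 4 ⇒ div: x = 5.

Answer: x ∈ {5}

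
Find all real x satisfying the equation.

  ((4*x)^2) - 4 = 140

Step 1. [((4*x)^2) - 4 = 140] add 4: x sits inside (… - 4) ⇒ sub: (4*x)^2 = 144.
Step 2. [(4*x)^2 = 144] √ both sides: 144 ≥ 0 gives two branches. So sqrt: 4*x = 12 or -12.
Step 3. [4*x = 12 or -12] divide by the outer 4. So div: x = 3 or -3.

Answer: x ∈ {-3, 3}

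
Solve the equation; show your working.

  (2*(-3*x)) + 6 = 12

Step 1. [(2*(-3*x)) + 6 = 12] peel the +6: subtract 6 from each side ⇒ sub: 2*(-3*x) = 6.
Step 2. [2*(-3*x) = 6] 2·(inner) — divide through by 2, so div: -3*x = 3.
Step 3. [-3*x = 3] -3 out front; divide by -3, so div: x = -1.

Answer: x ∈ {-1}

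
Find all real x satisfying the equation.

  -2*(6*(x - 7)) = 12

Step 1. [-2*(6*(x - 7)) = 12] LHS = -2·(…); ÷-2 both sides, so div: 6*(x - 7) = -6.
Step 2. [6*(x - 7) = -6] 6 out front; divide by 6. So div: x - 7 = -1.
Step 3. [x - 7 = -1] peel the -7: add 7 from each side, so sub: x = 6.

Answer: x ∈ {6}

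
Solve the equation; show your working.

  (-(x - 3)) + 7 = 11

Step 1. [(-(x - 3)) + 7 = 11] subtract 7: x sits inside (… + 7). So sub: -(x - 3) = 4.
Step 2. [-(x - 3) = 4] leading − — multiply by −1, so neg: x - 3 = -4.
Step 3. [x - 3 = -4] peel the -3: add 3 from each side ⇒ sub: x = -1.

Answer: x ∈ {-1}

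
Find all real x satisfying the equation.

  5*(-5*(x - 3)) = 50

Step 1. [5*(-5*(x - 3)) = 50] 5·(inner) — divide through by 5 ⇒ div: -5*(x - 3) = 10.
Step 2. [-5*(x - 3) = 10] -5 out front; divide by -5. So div: x - 3 = -2.
Step 3. [x - 3 = -2] the outer -3 inverts by adding 3. So sub: x = 1.

Answer: x ∈ {1}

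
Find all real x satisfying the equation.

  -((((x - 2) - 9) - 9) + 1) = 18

Step 1. [-((((x - 2) - 9) - 9) + 1) = 18] leading − — multiply by −1, so neg: (((x - 2) - 9) - 9) + 1 = -18.
Step 2. [(((x - 2) - 9) - 9) + 1 = -18] the outer +1 inverts by subtracting 1, so sub: ((x - 2) - 9) - 9 = -19.
Step 3. [((x - 2) - 9) - 9 = -19] peel the -9: add 9 from each side. So sub: (x - 2) - 9 = -10.
Step 4. [(x - 2) - 9 = -10] -9 is outermost — add 9 both sides, so sub: x - 2 = -1.
Step 5. [x - 2 = -1] the outer -2 inverts by adding 2, so sub: x = 1.

Answer: x ∈ {1}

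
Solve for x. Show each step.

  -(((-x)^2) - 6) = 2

Step 1. [-(((-x)^2) - 6) = 2] LHS negated; negate both sides. So neg: ((-x)^2) - 6 = -2.
Step 2. [((-x)^2) - 6 = -2] the outer -6 inverts by adding 6. So sub: (-x)^2 = 4.
Step 3. [(-x)^2 = 4] √ both sides: 4 ≥ 0 gives two branches, so sqrt: -x = 2 or -2.
Step 4. [-x = 2 or -2] LHS negated; negate both sides, so neg: x = -2 or 2.

Answer: x ∈ {-2, 2}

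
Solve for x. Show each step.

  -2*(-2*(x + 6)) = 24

Step 1. [-2*(-2*(x + 6)) = 24] divide by the outer -2 ⇒ div: -2*(x + 6) = -12.
Step 2. [-2*(x + 6) = -12] -2 out front; divide by -2, so div: x + 6 = 6.
Step 3. [x + 6 = 6] subtract 6: x sits inside (… + 6), so sub: x = 0.

Answer: x ∈ {0}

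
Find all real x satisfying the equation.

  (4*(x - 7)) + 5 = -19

Step 1. [(4*(x - 7)) + 5 = -19] +5 is outermost — subtract 5 both sides, so sub: 4*(x - 7) = -24.
Step 2. [4*(x - 7) = -24] divide by the outer 4. So div: x - 7 = -6.
Step 3. [x - 7 = -6] add 7: x sits inside (… - 7) ⇒ sub: x = 1.

Answer: x ∈ {1}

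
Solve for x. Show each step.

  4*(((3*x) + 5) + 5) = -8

Step 1. [4*(((3*x) + 5) + 5) = -8] leading coefficient 4: divide by 4 ⇒ div: ((3*x) + 5) + 5 = -2.
Step 2. [((3*x) + 5) + 5 = -2] +5 is outermost — subtract 5 both sides ⇒ sub: (3*x) + 5 = -7.
Step 3. [(3*x) + 5 = -7] the outer +5 inverts by subtracting 5, so sub: 3*x = -12.
Step 4. [3*x = -12] LHS = 3·(…); ÷3 both sides ⇒ div: x = -4.

Answer: x ∈ {-4}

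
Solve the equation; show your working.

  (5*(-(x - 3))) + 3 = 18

Step 1. [(5*(-(x - 3))) + 3 = 18] +3 is outermost — subtract 3 both sides. So sub: 5*(-(x - 3)) = 15.
Step 2. [5*(-(x - 3)) = 15] LHS = 5·(…); ÷5 both sides, so div: -(x - 3) = 3.
Step 3. [-(x - 3) = 3] leading − — multiply by −1, so neg: x - 3 = -3.
Step 4. [x - 3 = -3] peel the -3: add 3 from each side, so sub: x = 0.

Answer: x ∈ {0}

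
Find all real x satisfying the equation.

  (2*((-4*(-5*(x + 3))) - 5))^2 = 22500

Step 1. [(2*((-4*(-5*(x + 3))) - 5))^2 = 22500] 22500 ≥ 0, LHS is (·)² — take ±√ ⇒ sqrt: 2*((-4*(-5*(x + 3))) - 5) = 150 or -150.
Step 2. [2*((-4*(-5*(x + 3))) - 5) = 150 or -150] leading coefficient 2: divide by 2, so div: (-4*(-5*(x + 3))) - 5 = 75 or -75.
Step 3. [(-4*(-5*(x + 3))) - 5 = 75 or -75] 5 comes off first (add 5) ⇒ sub: -4*(-5*(x + 3)) = 80 or -70.
Step 4. [-4*(-5*(x + 3)) = 80 or -70] divide by the outer -4 ⇒ div: -5*(x + 3) = -20 or 35/2.
Step 5. [-5*(x + 3) = -20 or 35/2] -5·(inner) — divide through by -5. So div: x + 3 = 4 or -7/2.
Step 6. [x + 3 = 4 or -7/2] peel the +3: subtract 3 from each side. So sub: x = 1 or -13/2.

Answer: x ∈ {-13/2, 1}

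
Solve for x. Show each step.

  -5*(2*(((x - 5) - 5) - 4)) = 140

Step 1. [-5*(2*(((x - 5) - 5) - 4)) = 140] -5·(inner) — divide through by -5. So div: 2*(((x - 5) - 5) - 4) = -28.
Step 2. [2*(((x - 5) - 5) - 4) = -28] 2 out front; divide by 2, so div: ((x - 5) - 5) - 4 = -14.
Step 3. [((x - 5) - 5) - 4 = -14] 4 comes off first (add 4). So sub: (x - 5) - 5 = -10.
Step 4. [(x - 5) - 5 = -10] the outer -5 inverts by adding 5 ⇒ sub: x - 5 = -5.
Step 5. [x - 5 = -5] 5 comes off first (add 5). So sub: x = 0.

Answer: x ∈ {0}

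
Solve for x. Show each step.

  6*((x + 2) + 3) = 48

Step 1. [6*((x + 2) + 3) = 48] divide by the outer 6 ⇒ div: (x + 2) + 3 = 8.
Step 2. [(x + 2) + 3 = 8] peel the +3: subtract 3 from each side ⇒ sub: x + 2 = 5.
Step 3. [x + 2 = 5] the outer +2 inverts by subtracting 2, so sub: x = 3.

Answer: x ∈ {3}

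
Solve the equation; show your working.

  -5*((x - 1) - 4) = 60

Step 1. [-5*((x - 1) - 4) = 60] divide by the outer -5. So div: (x - 1) - 4 = -12.
Step 2. [(x - 1) - 4 = -12] peel the -4: add 4 from each side ⇒ sub: x - 1 = -8.
Step 3. [x - 1 = -8] the outer -1 inverts by adding 1. So sub: x = -7.

Answer: x ∈ {-7}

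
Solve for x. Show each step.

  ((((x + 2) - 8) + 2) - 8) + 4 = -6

Step 1. [((((x + 2) - 8) + 2) - 8) + 4 = -6] peel the +4: subtract 4 from each side ⇒ sub: (((x + 2) - 8) + 2) - 8 = -10.
Step 2. [(((x + 2) - 8) + 2) - 8 = -10] peel the -8: add 8 from each side ⇒ sub: ((x + 2) - 8) + 2 = -2.
Step 3. [((x + 2) - 8) + 2 = -2] +2 is outermost — subtract 2 both sides, so sub: (x + 2) - 8 = -4.
Step 4. [(x + 2) - 8 = -4] -8 is outermost — add 8 both sides. So sub: x + 2 = 4.
Step 5. [x + 2 = 4] +2 is outermost — subtract 2 both sides ⇒ sub: x = 2.

Answer: x ∈ {2}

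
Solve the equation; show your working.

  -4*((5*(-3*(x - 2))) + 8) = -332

Step 1. [-4*((5*(-3*(x - 2))) + 8) = -332] divide by the outer -4, so div: (5*(-3*(x - 2))) + 8 = 83.
Step 2. [(5*(-3*(x - 2))) + 8 = 83] +8 is outermost — subtract 8 both sides. So sub: 5*(-3*(x - 2)) = 75.
Step 3. [5*(-3*(x - 2)) = 75] LHS = 5·(…); ÷5 both sides, so div: -3*(x - 2) = 15.
Step 4. [-3*(x - 2) = 15] divide by the outer -3, so div: x - 2 = -5.
Step 5. [x - 2 = -5] -2 is outermost — add 2 both sides ⇒ sub: x = -3.

Answer: x ∈ {-3}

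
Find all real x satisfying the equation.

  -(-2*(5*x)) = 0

Step 1. [-(-2*(5*x)) = 0] flip signs both sides. So neg: -2*(5*x) = 0.
Step 2. [-2*(5*x) = 0] -2 out front; divide by -2 ⇒ div: 5*x = 0.
Step 3. [5*x = 0] 5·(inner) — divide through by 5 ⇒ div: x = 0.

Answer: x ∈ {0}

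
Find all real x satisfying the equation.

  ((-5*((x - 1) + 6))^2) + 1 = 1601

Step 1. [((-5*((x - 1) + 6))^2) + 1 = 1601] 1 comes off first (subtract 1) ⇒ sub: (-5*((x - 1) + 6))^2 = 1600.
Step 2. [(-5*((x - 1) + 6))^2 = 1600] √ both sides: 1600 ≥ 0 gives two branches. So sqrt: -5*((x - 1) + 6) = 40 or -40.
Step 3. [-5*((x - 1) + 6) = 40 or -40] LHS = -5·(…); ÷-5 both sides. So div: (x - 1) + 6 = -8 or 8.
Step 4. [(x - 1) + 6 = -8 or 8] 6 comes off first (subtract 6). So sub: x - 1 = -14 or 2.
Step 5. [x - 1 = -14 or 2] -1 is outermost — add 1 both sides. So sub: x = -13 or 3.

Answer: x ∈ {-13, 3}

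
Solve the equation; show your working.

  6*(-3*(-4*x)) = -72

Step 1. [6*(-3*(-4*x)) = -72] divide by the outer 6, so div: -3*(-4*x) = -12.
Step 2. [-3*(-4*x) = -12] leading coefficient -3: divide by -3 ⇒ div: -4*x = 4.
Step 3. [-4*x = 4] divide by the outer -4 ⇒ div: x = -1.

Answer: x ∈ {-1}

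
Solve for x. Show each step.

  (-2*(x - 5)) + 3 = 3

Step 1. [(-2*(x - 5)) + 3 = 3] +3 is outermost — subtract 3 both sides ⇒ sub: -2*(x - 5) = 0.
Step 2. [-2*(x - 5) = 0] leading coefficient -2: divide by -2 ⇒ div: x - 5 = 0.
Step 3. [x - 5 = 0] the outer -5 inverts by adding 5, so sub: x = 5.

Answer: x ∈ {5}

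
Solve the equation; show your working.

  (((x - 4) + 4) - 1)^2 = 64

Step 1. [(((x - 4) + 4) - 1)^2 = 64] LHS squared, RHS 64 ≥ 0: apply √ (±) ⇒ sqrt: ((x - 4) + 4) - 1 = 8 or -8.
Step 2. [((x - 4) + 4) - 1 = 8 or -8] add 1: x sits inside (… - 1), so sub: (x - 4) + 4 = 9 or -7.
Step 3. [(x - 4) + 4 = 9 or -7] +4 is outermost — subtract 4 both sides. So sub: x - 4 = 5 or -11.
Step 4. [x - 4 = 5 or -11] the outer -4 inverts by adding 4, so sub: x = 9 or -7.

Answer: x ∈ {-7, 9}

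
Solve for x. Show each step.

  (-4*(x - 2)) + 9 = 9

Step 1. [(-4*(x - 2)) + 9 = 9] peel the +9: subtract 9 from each side. So sub: -4*(x - 2) = 0.
Step 2. [-4*(x - 2) = 0] LHS = -4·(…); ÷-4 both sides. So div: x - 2 = 0.
Step 3. [x - 2 = 0] 2 comes off first (add 2). So sub: x = 2.

Answer: x ∈ {2}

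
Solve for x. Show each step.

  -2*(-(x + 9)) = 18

Step 1. [-2*(-(x + 9)) = 18] -2·(inner) — divide through by -2 ⇒ div: -(x + 9) = -9.
Step 2. [-(x + 9) = -9] flip signs both sides ⇒ neg: x + 9 = 9.
Step 3. [x + 9 = 9] 9 comes off first (subtract 9) ⇒ sub: x = 0.

Answer: x ∈ {0}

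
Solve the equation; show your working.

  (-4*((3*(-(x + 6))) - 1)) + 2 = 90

Step 1. [(-4*((3*(-(x + 6))) - 1)) + 2 = 90] peel the +2: subtract 2 from each side, so sub: -4*((3*(-(x + 6))) - 1) = 88.
Step 2. [-4*((3*(-(x + 6))) - 1) = 88] LHS = -4·(…); ÷-4 both sides ⇒ div: (3*(-(x + 6))) - 1 = -22.
Step 3. [(3*(-(x + 6))) - 1 = -22] -1 is outermost — add 1 both sides. So sub: 3*(-(x + 6)) = -21.
Step 4. [3*(-(x + 6)) = -21] 3 out front; divide by 3. So div: -(x + 6) = -7.
Step 5. [-(x + 6) = -7] LHS negated; negate both sides ⇒ neg: x + 6 = 7.
Step 6. [x + 6 = 7] peel the +6: subtract 6 from each side, so sub: x = 1.

Answer: x ∈ {1}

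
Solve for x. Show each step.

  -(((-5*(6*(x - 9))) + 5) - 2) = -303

Step 1. [-(((-5*(6*(x - 9))) + 5) - 2) = -303] LHS negated; negate both sides, so neg: ((-5*(6*(x - 9))) + 5) - 2 = 303.
Step 2. [((-5*(6*(x - 9))) + 5) - 2 = 303] peel the -2: add 2 from each side, so sub: (-5*(6*(x - 9))) + 5 = 305.
Step 3. [(-5*(6*(x - 9))) + 5 = 305] -5 | LHS and -5 | 305: pull -5 out. So factor: (6*(x - 9)) - 1 = -61.
Step 4. [(6*(x - 9)) - 1 = -61] 1 comes off first (add 1), so sub: 6*(x - 9) = -60.
Step 5. [6*(x - 9) = -60] leading coefficient 6: divide by 6 ⇒ div: x - 9 = -10.
Step 6. [x - 9 = -10] peel the -9: add 9 from each side. So sub: x = -1.

Answer: x ∈ {-1}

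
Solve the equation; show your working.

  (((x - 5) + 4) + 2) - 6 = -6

Step 1. [(((x - 5) + 4) + 2) - 6 = -6] -6 is outermost — add 6 both sides ⇒ sub: ((x - 5) + 4) + 2 = 0.
Step 2. [((x - 5) + 4) + 2 = 0] +2 is outermost — subtract 2 both sides ⇒ sub: (x - 5) + 4 = -2.
Step 3. [(x - 5) + 4 = -2] the outer +4 inverts by subtracting 4 ⇒ sub: x - 5 = -6.
Step 4. [x - 5 = -6] the outer -5 inverts by adding 5. So sub: x = -1.

Answer: x ∈ {-1}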